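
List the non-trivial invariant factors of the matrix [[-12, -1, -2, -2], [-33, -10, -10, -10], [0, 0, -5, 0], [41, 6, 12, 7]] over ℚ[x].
x + 5, (x + 5)^3

The Jordan structure of A has elementary divisors (x + 5)^3, (x + 5). Arranging the block sizes at each eigenvalue in decreasing order and taking row products gives the invariant factors.

Invariant factors (smallest first, each dividing the next): x + 5, (x + 5)^3.

Check: the last factor (x + 5)^3 is the minimal polynomial, and the product (x + 5)^4 is the characteristic polynomial.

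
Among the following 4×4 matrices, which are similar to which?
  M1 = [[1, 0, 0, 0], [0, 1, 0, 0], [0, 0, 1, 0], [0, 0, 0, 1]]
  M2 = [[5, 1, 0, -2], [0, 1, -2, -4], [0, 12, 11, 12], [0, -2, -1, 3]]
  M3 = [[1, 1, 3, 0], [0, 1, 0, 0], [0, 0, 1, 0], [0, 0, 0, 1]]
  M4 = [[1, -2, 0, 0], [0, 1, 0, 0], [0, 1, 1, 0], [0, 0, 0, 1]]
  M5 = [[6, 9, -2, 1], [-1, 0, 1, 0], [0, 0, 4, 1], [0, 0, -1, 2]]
Characteristic polynomials: χ_{M1} = (x - 1)^4, χ_{M2} = (x - 5)^4, χ_{M3} = (x - 1)^4, χ_{M4} = (x - 1)^4, χ_{M5} = (x - 3)^4.

{M1}: invariant factors x - 1, x - 1, x - 1, x - 1.

{M2}: invariant factors (x - 5)^2, (x - 5)^2.

{M3, M4}: invariant factors x - 1, x - 1, (x - 1)^2.

{M5}: invariant factors (x - 3)^2, (x - 3)^2.

Matrices are similar if and only if their invariant-factor lists agree; the partition into similarity classes is {M1}, {M2}, {M3, M4}, {M5}.

4 classes: {M1}, {M2}, {M3, M4}, {M5}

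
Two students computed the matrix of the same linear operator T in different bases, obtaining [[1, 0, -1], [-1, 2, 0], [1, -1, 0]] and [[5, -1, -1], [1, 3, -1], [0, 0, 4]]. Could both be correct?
No.

trace(A) = 3 but trace(B) = 12. The trace is a similarity invariant, so A and B are not similar.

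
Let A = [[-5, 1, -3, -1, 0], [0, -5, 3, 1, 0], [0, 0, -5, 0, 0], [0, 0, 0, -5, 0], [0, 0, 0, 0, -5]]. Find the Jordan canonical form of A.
The characteristic polynomial is det(xI - A) = (x + 5)^5, so the eigenvalues are -5 (algebraic multiplicity 5).

For λ = -5: rank(A + 5I) = 2, rank((A + 5I)^2) = 1, rank((A + 5I)^3) = 0. The eigenspace has dimension 5 - 2 = 3, so there are 3 Jordan blocks; the rank sequence gives block sizes [3, 1, 1].

Assembling the blocks gives the Jordan form J above.

J = [[-5, 1, 0, 0, 0], [0, -5, 1, 0, 0], [0, 0, -5, 0, 0], [0, 0, 0, -5, 0], [0, 0, 0, 0, -5]]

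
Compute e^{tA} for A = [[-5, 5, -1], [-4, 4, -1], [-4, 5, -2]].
A has Jordan form J = [[-1, 1, 0], [0, -1, 0], [0, 0, -1]] with A = PJP^{-1}, so e^{tA} = P e^{tJ} P^{-1}.

For a Jordan block J_k(λ), e^{tJ_k(λ)} = e^{λt} · (I + tN + t^2 N^2/2! + ... + t^{k-1} N^{k-1}/(k-1)!) where N is the nilpotent superdiagonal part.

Assembling the blocks and conjugating back gives the entries of e^{tA} as shown above.

e^{tA} = [[(1 - 4*t)*e^{-t}, 5*t*e^{-t}, -t*e^{-t}], [-4*t*e^{-t}, (5*t + 1)*e^{-t}, -t*e^{-t}], [-4*t*e^{-t}, 5*t*e^{-t}, (1 - t)*e^{-t}]]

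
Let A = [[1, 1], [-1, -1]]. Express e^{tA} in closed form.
A has Jordan form J = [[0, 1], [0, 0]] with A = PJP^{-1}, so e^{tA} = P e^{tJ} P^{-1}.

For a Jordan block J_k(λ), e^{tJ_k(λ)} = e^{λt} · (I + tN + t^2 N^2/2! + ... + t^{k-1} N^{k-1}/(k-1)!) where N is the nilpotent superdiagonal part.

Assembling the blocks and conjugating back gives the entries of e^{tA} as shown above.

e^{tA} = [[t + 1, t], [-t, 1 - t]]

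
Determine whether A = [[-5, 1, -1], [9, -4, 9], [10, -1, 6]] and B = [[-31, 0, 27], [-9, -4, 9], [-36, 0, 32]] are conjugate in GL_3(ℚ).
Both have characteristic polynomial (x - 5)(x + 4)^2, but the minimal polynomial of A is (x - 5)(x + 4)^2 while the minimal polynomial of B is (x - 5)(x + 4). The minimal polynomial is a similarity invariant, so A and B are not similar.

No.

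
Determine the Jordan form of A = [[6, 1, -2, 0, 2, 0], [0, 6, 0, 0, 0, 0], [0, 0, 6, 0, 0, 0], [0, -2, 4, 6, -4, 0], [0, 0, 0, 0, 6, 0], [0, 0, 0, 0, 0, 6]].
The characteristic polynomial is det(xI - A) = (x - 6)^6, so the eigenvalues are 6 (algebraic multiplicity 6).

For λ = 6: rank(A - 6I) = 1, rank((A - 6I)^2) = 0. The eigenspace has dimension 6 - 1 = 5, so there are 5 Jordan blocks; the rank sequence gives block sizes [2, 1, 1, 1, 1].

Assembling the blocks gives the Jordan form J above.

J = [[6, 1, 0, 0, 0, 0], [0, 6, 0, 0, 0, 0], [0, 0, 6, 0, 0, 0], [0, 0, 0, 6, 0, 0], [0, 0, 0, 0, 6, 0], [0, 0, 0, 0, 0, 6]]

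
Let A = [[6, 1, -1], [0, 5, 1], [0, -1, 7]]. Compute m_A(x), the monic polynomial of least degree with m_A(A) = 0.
The characteristic polynomial factors as (x - 6)^3. The minimal polynomial is ∏(x - λ)^{k_λ} where k_λ is the size of the largest Jordan block at λ.

For λ = 6: rank(A - 6I) = 1, and the largest Jordan block has size 2 (the smallest k with rank((A - 6I)^k) = rank((A - 6I)^(k+1))).

So m_A(x) = (x - 6)^2.

m_A(x) = (x - 6)^2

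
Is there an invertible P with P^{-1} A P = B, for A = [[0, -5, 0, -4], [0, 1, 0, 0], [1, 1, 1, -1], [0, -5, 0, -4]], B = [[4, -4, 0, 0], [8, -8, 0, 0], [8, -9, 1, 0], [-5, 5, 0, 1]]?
No.

Both have characteristic polynomial x(x - 1)^2(x + 4), but the minimal polynomial of A is x(x - 1)^2(x + 4) while the minimal polynomial of B is x(x - 1)(x + 4). The minimal polynomial is a similarity invariant, so A and B are not similar.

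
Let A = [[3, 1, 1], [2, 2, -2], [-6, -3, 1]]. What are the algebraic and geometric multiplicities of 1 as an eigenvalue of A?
The characteristic polynomial is (x - 4)(x - 1)^2, so the factor x - 1 appears with exponent 2: the algebraic multiplicity is 2.

rank(A - I) = 2, so the eigenspace has dimension 3 - 2 = 1: the geometric multiplicity is 1.

Since 1 < 2, A is not diagonalizable.

algebraic multiplicity 2, geometric multiplicity 1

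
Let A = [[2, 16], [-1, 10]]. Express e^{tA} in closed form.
A has Jordan form J = [[6, 1], [0, 6]] with A = PJP^{-1}, so e^{tA} = P e^{tJ} P^{-1}.

For a Jordan block J_k(λ), e^{tJ_k(λ)} = e^{λt} · (I + tN + t^2 N^2/2! + ... + t^{k-1} N^{k-1}/(k-1)!) where N is the nilpotent superdiagonal part.

Assembling the blocks and conjugating back gives the entries of e^{tA} as shown above.

e^{tA} = [[(1 - 4*t)*e^{6*t}, 16*t*e^{6*t}], [-t*e^{6*t}, (4*t + 1)*e^{6*t}]]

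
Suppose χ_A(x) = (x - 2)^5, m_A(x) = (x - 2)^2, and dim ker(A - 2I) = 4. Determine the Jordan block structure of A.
Jordan blocks: (2, 2), (2, 1), (2, 1), (2, 1)

λ = 2: algebraic multiplicity 5 (exponent in χ_A), largest block size 2 (exponent in m_A), 4 blocks (geometric multiplicity). These force block sizes [2, 1, 1, 1].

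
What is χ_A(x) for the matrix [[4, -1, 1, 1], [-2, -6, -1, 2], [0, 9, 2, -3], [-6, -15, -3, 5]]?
xI - A = [[x - 4, 1, -1, -1], [2, x + 6, 1, -2], [0, -9, x - 2, 3], [6, 15, 3, x - 5]].

Expanding det(xI - A) along the first row:
det(xI - A) = + (x - 4)·det([[x + 6, 1, -2], [-9, x - 2, 3], [15, 3, x - 5]]) - (1)·det([[2, 1, -2], [0, x - 2, 3], [6, 3, x - 5]]) + (-1)·det([[2, x + 6, -2], [0, -9, 3], [6, 15, x - 5]]) - (-1)·det([[2, x + 6, 1], [0, -9, x - 2], [6, 15, 3]]).

Evaluating gives χ_A(x) = x^4 - 5x^3 + 6x^2 + 4x - 8 = (x - 2)^3(x + 1).

χ_A(x) = (x - 2)^3(x + 1)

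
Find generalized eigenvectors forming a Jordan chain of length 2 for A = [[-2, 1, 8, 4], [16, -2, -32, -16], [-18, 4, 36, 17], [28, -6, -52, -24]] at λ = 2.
We seek v_1 ∈ ker((A - 2I)^2) \ ker(A - 2I), then set v_{i+1} = (A - 2I) v_i.

One such chain is v_1 = [[2, -7, 8, -12]]^T, v_2 = [[1, -4, 4, -6]]^T. Check: (A - 2I) v_2 = [[0, 0, 0, 0]]^T = 0.

v_1 = [[2, -7, 8, -12]]^T, v_2 = [[1, -4, 4, -6]]^T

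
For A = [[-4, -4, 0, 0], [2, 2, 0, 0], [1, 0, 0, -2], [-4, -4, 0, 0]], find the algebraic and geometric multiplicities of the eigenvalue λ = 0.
algebraic multiplicity 3, geometric multiplicity 2

The characteristic polynomial is x^3(x + 2), so the factor x appears with exponent 3: the algebraic multiplicity is 3.

rank(A) = 2, so the eigenspace has dimension 4 - 2 = 2: the geometric multiplicity is 2.

Since 2 < 3, A is not diagonalizable.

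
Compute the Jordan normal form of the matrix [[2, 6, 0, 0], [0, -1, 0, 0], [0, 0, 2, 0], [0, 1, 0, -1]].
The characteristic polynomial is det(xI - A) = (x - 2)^2(x + 1)^2, so the eigenvalues are -1 (algebraic multiplicity 2), 2 (algebraic multiplicity 2).

For λ = -1: rank(A + I) = 3, rank((A + I)^2) = 2. The eigenspace has dimension 4 - 3 = 1, so there is 1 Jordan block; the rank sequence gives block sizes [2].

For λ = 2: rank(A - 2I) = 2. The eigenspace has dimension 4 - 2 = 2, so there are 2 Jordan blocks; the rank sequence gives block sizes [1, 1].

Assembling the blocks gives the Jordan form J above.

J = [[-1, 1, 0, 0], [0, -1, 0, 0], [0, 0, 2, 0], [0, 0, 0, 2]]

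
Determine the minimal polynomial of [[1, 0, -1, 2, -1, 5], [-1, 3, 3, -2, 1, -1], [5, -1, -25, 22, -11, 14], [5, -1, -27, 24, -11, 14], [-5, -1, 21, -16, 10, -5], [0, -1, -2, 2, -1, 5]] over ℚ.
The characteristic polynomial factors as (x - 5)^2(x - 2)^4. The minimal polynomial is ∏(x - λ)^{k_λ} where k_λ is the size of the largest Jordan block at λ.

For λ = 2: rank(A - 2I) = 4, and the largest Jordan block has size 3 (the smallest k with rank((A - 2I)^k) = rank((A - 2I)^(k+1))).
For λ = 5: rank(A - 5I) = 5, and the largest Jordan block has size 2 (the smallest k with rank((A - 5I)^k) = rank((A - 5I)^(k+1))).

So m_A(x) = (x - 5)^2(x - 2)^3.

m_A(x) = (x - 5)^2(x - 2)^3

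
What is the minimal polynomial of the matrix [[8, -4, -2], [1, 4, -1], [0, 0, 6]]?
The characteristic polynomial factors as (x - 6)^3. The minimal polynomial is ∏(x - λ)^{k_λ} where k_λ is the size of the largest Jordan block at λ.

For λ = 6: rank(A - 6I) = 1, and the largest Jordan block has size 2 (the smallest k with rank((A - 6I)^k) = rank((A - 6I)^(k+1))).

So m_A(x) = (x - 6)^2.

m_A(x) = (x - 6)^2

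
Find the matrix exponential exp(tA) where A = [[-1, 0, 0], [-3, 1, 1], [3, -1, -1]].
A has Jordan form J = [[-1, 0, 0], [0, 0, 1], [0, 0, 0]] with A = PJP^{-1}, so e^{tA} = P e^{tJ} P^{-1}.

For a Jordan block J_k(λ), e^{tJ_k(λ)} = e^{λt} · (I + tN + t^2 N^2/2! + ... + t^{k-1} N^{k-1}/(k-1)!) where N is the nilpotent superdiagonal part.

Assembling the blocks and conjugating back gives the entries of e^{tA} as shown above.

e^{tA} = [[e^{-t}, 0, 0], [-3 + 3*e^{-t}, t + 1, t], [3 - 3*e^{-t}, -t, 1 - t]]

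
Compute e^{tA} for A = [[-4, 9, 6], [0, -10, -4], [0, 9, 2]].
A has Jordan form J = [[-4, 1, 0], [0, -4, 0], [0, 0, -4]] with A = PJP^{-1}, so e^{tA} = P e^{tJ} P^{-1}.

For a Jordan block J_k(λ), e^{tJ_k(λ)} = e^{λt} · (I + tN + t^2 N^2/2! + ... + t^{k-1} N^{k-1}/(k-1)!) where N is the nilpotent superdiagonal part.

Assembling the blocks and conjugating back gives the entries of e^{tA} as shown above.

e^{tA} = [[e^{-4*t}, 9*t*e^{-4*t}, 6*t*e^{-4*t}], [0, (1 - 6*t)*e^{-4*t}, -4*t*e^{-4*t}], [0, 9*t*e^{-4*t}, (6*t + 1)*e^{-4*t}]]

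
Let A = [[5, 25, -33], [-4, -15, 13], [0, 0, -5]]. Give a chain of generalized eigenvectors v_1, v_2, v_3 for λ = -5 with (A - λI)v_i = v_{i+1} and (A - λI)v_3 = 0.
We seek v_1 ∈ ker((A + 5I)^3) \ ker((A + 5I)^2), then set v_{i+1} = (A + 5I) v_i.

One such chain is v_1 = [[3, 0, 1]]^T, v_2 = [[-3, 1, 0]]^T, v_3 = [[-5, 2, 0]]^T. Check: (A + 5I) v_3 = [[0, 0, 0]]^T = 0.

v_1 = [[3, 0, 1]]^T, v_2 = [[-3, 1, 0]]^T, v_3 = [[-5, 2, 0]]^T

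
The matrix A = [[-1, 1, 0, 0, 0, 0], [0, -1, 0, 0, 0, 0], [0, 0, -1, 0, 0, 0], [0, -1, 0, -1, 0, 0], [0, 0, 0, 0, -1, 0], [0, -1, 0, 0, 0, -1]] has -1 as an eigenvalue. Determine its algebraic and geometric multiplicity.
The characteristic polynomial is (x + 1)^6, so the factor x + 1 appears with exponent 6: the algebraic multiplicity is 6.

rank(A + I) = 1, so the eigenspace has dimension 6 - 1 = 5: the geometric multiplicity is 5.

Since 5 < 6, A is not diagonalizable.

algebraic multiplicity 6, geometric multiplicity 5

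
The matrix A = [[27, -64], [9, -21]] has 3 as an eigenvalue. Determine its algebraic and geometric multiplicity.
The characteristic polynomial is (x - 3)^2, so the factor x - 3 appears with exponent 2: the algebraic multiplicity is 2.

rank(A - 3I) = 1, so the eigenspace has dimension 2 - 1 = 1: the geometric multiplicity is 1.

Since 1 < 2, A is not diagonalizable.

algebraic multiplicity 2, geometric multiplicity 1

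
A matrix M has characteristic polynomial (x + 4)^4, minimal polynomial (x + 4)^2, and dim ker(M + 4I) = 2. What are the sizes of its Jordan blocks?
λ = -4: algebraic multiplicity 4 (exponent in χ_M), largest block size 2 (exponent in m_M), 2 blocks (geometric multiplicity). These force block sizes [2, 2].

Jordan blocks: (-4, 2), (-4, 2)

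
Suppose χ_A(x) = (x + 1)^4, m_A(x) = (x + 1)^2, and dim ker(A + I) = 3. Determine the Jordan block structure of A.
Jordan blocks: (-1, 2), (-1, 1), (-1, 1)

λ = -1: algebraic multiplicity 4 (exponent in χ_A), largest block size 2 (exponent in m_A), 3 blocks (geometric multiplicity). These force block sizes [2, 1, 1].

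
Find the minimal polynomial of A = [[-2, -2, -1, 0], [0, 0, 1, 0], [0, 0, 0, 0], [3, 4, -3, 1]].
The characteristic polynomial factors as x^2(x - 1)(x + 2). The minimal polynomial is ∏(x - λ)^{k_λ} where k_λ is the size of the largest Jordan block at λ.

For λ = -2: rank(A + 2I) = 3, and the largest Jordan block has size 1 (the smallest k with rank((A + 2I)^k) = rank((A + 2I)^(k+1))).
For λ = 0: rank(A) = 3, and the largest Jordan block has size 2 (the smallest k with rank(A^k) = rank(A^(k+1))).
For λ = 1: rank(A - I) = 3, and the largest Jordan block has size 1 (the smallest k with rank((A - I)^k) = rank((A - I)^(k+1))).

So m_A(x) = x^2(x - 1)(x + 2).

m_A(x) = x^2(x - 1)(x + 2)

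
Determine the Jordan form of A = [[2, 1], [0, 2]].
The characteristic polynomial is det(xI - A) = (x - 2)^2, so the eigenvalues are 2 (algebraic multiplicity 2).

For λ = 2: rank(A - 2I) = 1, rank((A - 2I)^2) = 0. The eigenspace has dimension 2 - 1 = 1, so there is 1 Jordan block; the rank sequence gives block sizes [2].

Assembling the blocks gives the Jordan form J above.

J = [[2, 1], [0, 2]]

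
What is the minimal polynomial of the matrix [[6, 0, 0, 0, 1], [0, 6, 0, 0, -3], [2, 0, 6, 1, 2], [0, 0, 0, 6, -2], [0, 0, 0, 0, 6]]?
m_A(x) = (x - 6)^2

The characteristic polynomial factors as (x - 6)^5. The minimal polynomial is ∏(x - λ)^{k_λ} where k_λ is the size of the largest Jordan block at λ.

For λ = 6: rank(A - 6I) = 2, and the largest Jordan block has size 2 (the smallest k with rank((A - 6I)^k) = rank((A - 6I)^(k+1))).

So m_A(x) = (x - 6)^2.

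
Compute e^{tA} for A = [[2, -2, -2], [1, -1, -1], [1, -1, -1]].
A has Jordan form J = [[0, 1, 0], [0, 0, 0], [0, 0, 0]] with A = PJP^{-1}, so e^{tA} = P e^{tJ} P^{-1}.

For a Jordan block J_k(λ), e^{tJ_k(λ)} = e^{λt} · (I + tN + t^2 N^2/2! + ... + t^{k-1} N^{k-1}/(k-1)!) where N is the nilpotent superdiagonal part.

Assembling the blocks and conjugating back gives the entries of e^{tA} as shown above.

e^{tA} = [[2*t + 1, -2*t, -2*t], [t, 1 - t, -t], [t, -t, 1 - t]]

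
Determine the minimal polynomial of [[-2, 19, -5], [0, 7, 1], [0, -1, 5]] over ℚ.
The characteristic polynomial factors as (x - 6)^2(x + 2). The minimal polynomial is ∏(x - λ)^{k_λ} where k_λ is the size of the largest Jordan block at λ.

For λ = -2: rank(A + 2I) = 2, and the largest Jordan block has size 1 (the smallest k with rank((A + 2I)^k) = rank((A + 2I)^(k+1))).
For λ = 6: rank(A - 6I) = 2, and the largest Jordan block has size 2 (the smallest k with rank((A - 6I)^k) = rank((A - 6I)^(k+1))).

So m_A(x) = (x - 6)^2(x + 2).

m_A(x) = (x - 6)^2(x + 2)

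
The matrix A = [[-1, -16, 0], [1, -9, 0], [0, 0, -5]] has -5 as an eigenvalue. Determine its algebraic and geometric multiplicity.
The characteristic polynomial is (x + 5)^3, so the factor x + 5 appears with exponent 3: the algebraic multiplicity is 3.

rank(A + 5I) = 1, so the eigenspace has dimension 3 - 1 = 2: the geometric multiplicity is 2.

Since 2 < 3, A is not diagonalizable.

algebraic multiplicity 3, geometric multiplicity 2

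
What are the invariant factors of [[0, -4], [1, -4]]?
The Jordan structure of A has elementary divisors (x + 2)^2. Arranging the block sizes at each eigenvalue in decreasing order and taking row products gives the invariant factors.

Invariant factors (smallest first, each dividing the next): (x + 2)^2.

Check: the last factor (x + 2)^2 is the minimal polynomial, and the product (x + 2)^2 is the characteristic polynomial.

(x + 2)^2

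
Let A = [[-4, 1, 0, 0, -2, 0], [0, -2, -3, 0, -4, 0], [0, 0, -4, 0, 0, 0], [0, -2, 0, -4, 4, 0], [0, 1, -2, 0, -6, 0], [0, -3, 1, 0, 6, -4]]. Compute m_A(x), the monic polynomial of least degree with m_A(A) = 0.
The characteristic polynomial factors as (x + 4)^6. The minimal polynomial is ∏(x - λ)^{k_λ} where k_λ is the size of the largest Jordan block at λ.

For λ = -4: rank(A + 4I) = 2, and the largest Jordan block has size 3 (the smallest k with rank((A + 4I)^k) = rank((A + 4I)^(k+1))).

So m_A(x) = (x + 4)^3.

m_A(x) = (x + 4)^3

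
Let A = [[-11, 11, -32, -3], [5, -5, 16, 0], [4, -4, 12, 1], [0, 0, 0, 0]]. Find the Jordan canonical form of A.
J = [[-4, 0, 0, 0], [0, 0, 1, 0], [0, 0, 0, 1], [0, 0, 0, 0]]

The characteristic polynomial is det(xI - A) = x^3(x + 4), so the eigenvalues are -4 (algebraic multiplicity 1), 0 (algebraic multiplicity 3).

For λ = -4: algebraic multiplicity 1 gives one 1×1 block.

For λ = 0: rank(A) = 3, rank(A^2) = 2, rank(A^3) = 1. The eigenspace has dimension 4 - 3 = 1, so there is 1 Jordan block; the rank sequence gives block sizes [3].

Assembling the blocks gives the Jordan form J above.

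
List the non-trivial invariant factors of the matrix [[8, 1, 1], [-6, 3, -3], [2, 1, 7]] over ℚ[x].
x - 6, (x - 6)^2

The Jordan structure of A has elementary divisors (x - 6)^2, (x - 6). Arranging the block sizes at each eigenvalue in decreasing order and taking row products gives the invariant factors.

Invariant factors (smallest first, each dividing the next): x - 6, (x - 6)^2.

Check: the last factor (x - 6)^2 is the minimal polynomial, and the product (x - 6)^3 is the characteristic polynomial.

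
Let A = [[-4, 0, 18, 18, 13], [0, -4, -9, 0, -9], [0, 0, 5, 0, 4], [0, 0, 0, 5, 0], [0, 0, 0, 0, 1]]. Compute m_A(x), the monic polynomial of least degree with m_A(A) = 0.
m_A(x) = (x - 5)(x - 1)(x + 4)

The characteristic polynomial factors as (x - 5)^2(x - 1)(x + 4)^2. The minimal polynomial is ∏(x - λ)^{k_λ} where k_λ is the size of the largest Jordan block at λ.

For λ = -4: rank(A + 4I) = 3, and the largest Jordan block has size 1 (the smallest k with rank((A + 4I)^k) = rank((A + 4I)^(k+1))).
For λ = 1: rank(A - I) = 4, and the largest Jordan block has size 1 (the smallest k with rank((A - I)^k) = rank((A - I)^(k+1))).
For λ = 5: rank(A - 5I) = 3, and the largest Jordan block has size 1 (the smallest k with rank((A - 5I)^k) = rank((A - 5I)^(k+1))).

So m_A(x) = (x - 5)(x - 1)(x + 4).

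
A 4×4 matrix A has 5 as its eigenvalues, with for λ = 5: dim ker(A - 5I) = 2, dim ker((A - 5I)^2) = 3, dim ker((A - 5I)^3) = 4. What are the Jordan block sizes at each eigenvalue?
λ = 5: successive nullity increments [2, 1, 1] count blocks of size ≥ k; block sizes are [3, 1].

Jordan blocks: (5, 3), (5, 1)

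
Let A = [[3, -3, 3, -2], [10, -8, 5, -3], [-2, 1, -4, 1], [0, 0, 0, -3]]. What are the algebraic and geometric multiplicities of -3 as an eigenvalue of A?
algebraic multiplicity 4, geometric multiplicity 2

The characteristic polynomial is (x + 3)^4, so the factor x + 3 appears with exponent 4: the algebraic multiplicity is 4.

rank(A + 3I) = 2, so the eigenspace has dimension 4 - 2 = 2: the geometric multiplicity is 2.

Since 2 < 4, A is not diagonalizable.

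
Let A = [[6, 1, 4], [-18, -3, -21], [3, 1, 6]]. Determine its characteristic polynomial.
xI - A = [[x - 6, -1, -4], [18, x + 3, 21], [-3, -1, x - 6]].

Expanding det(xI - A) along the first row:
det(xI - A) = + (x - 6)·det([[x + 3, 21], [-1, x - 6]]) - (-1)·det([[18, 21], [-3, x - 6]]) + (-4)·det([[18, x + 3], [-3, -1]]).

Evaluating gives χ_A(x) = x^3 - 9x^2 + 27x - 27 = (x - 3)^3.

χ_A(x) = (x - 3)^3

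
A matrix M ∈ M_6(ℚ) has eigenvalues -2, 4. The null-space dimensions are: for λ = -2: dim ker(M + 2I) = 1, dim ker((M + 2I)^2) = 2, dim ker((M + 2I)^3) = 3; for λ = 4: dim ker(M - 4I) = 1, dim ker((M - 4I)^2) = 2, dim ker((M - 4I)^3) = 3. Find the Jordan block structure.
λ = -2: successive nullity increments [1, 1, 1] count blocks of size ≥ k; block sizes are [3].
λ = 4: successive nullity increments [1, 1, 1] count blocks of size ≥ k; block sizes are [3].

Jordan blocks: (-2, 3), (4, 3)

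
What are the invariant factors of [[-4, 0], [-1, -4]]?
The Jordan structure of A has elementary divisors (x + 4)^2. Arranging the block sizes at each eigenvalue in decreasing order and taking row products gives the invariant factors.

Invariant factors (smallest first, each dividing the next): (x + 4)^2.

Check: the last factor (x + 4)^2 is the minimal polynomial, and the product (x + 4)^2 is the characteristic polynomial.

(x + 4)^2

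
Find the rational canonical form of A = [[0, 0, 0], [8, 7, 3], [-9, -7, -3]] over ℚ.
The invariant factors of A (the non-unit diagonal entries of the Smith normal form of xI - A over ℚ[x]) are x^2(x - 4), each dividing the next. The characteristic polynomial is their product, x^2(x - 4).

The rational canonical form is the block-diagonal matrix of companion matrices C(f_i):
R = [[0, 0, 0], [1, 0, 0], [0, 1, 4]].

R = [[0, 0, 0], [1, 0, 0], [0, 1, 4]]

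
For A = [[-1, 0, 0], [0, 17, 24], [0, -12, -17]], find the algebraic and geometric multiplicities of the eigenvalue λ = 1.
The characteristic polynomial is (x - 1)(x + 1)^2, so the factor x - 1 appears with exponent 1: the algebraic multiplicity is 1.

rank(A - I) = 2, so the eigenspace has dimension 3 - 2 = 1: the geometric multiplicity is 1.

algebraic multiplicity 1, geometric multiplicity 1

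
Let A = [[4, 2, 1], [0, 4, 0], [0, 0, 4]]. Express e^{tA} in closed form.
A has Jordan form J = [[4, 1, 0], [0, 4, 0], [0, 0, 4]] with A = PJP^{-1}, so e^{tA} = P e^{tJ} P^{-1}.

For a Jordan block J_k(λ), e^{tJ_k(λ)} = e^{λt} · (I + tN + t^2 N^2/2! + ... + t^{k-1} N^{k-1}/(k-1)!) where N is the nilpotent superdiagonal part.

Assembling the blocks and conjugating back gives the entries of e^{tA} as shown above.

e^{tA} = [[e^{4*t}, 2*t*e^{4*t}, t*e^{4*t}], [0, e^{4*t}, 0], [0, 0, e^{4*t}]]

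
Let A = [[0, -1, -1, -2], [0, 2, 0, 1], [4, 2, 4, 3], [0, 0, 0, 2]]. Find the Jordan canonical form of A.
J = [[2, 1, 0, 0], [0, 2, 0, 0], [0, 0, 2, 1], [0, 0, 0, 2]]

The characteristic polynomial is det(xI - A) = (x - 2)^4, so the eigenvalues are 2 (algebraic multiplicity 4).

For λ = 2: rank(A - 2I) = 2, rank((A - 2I)^2) = 0. The eigenspace has dimension 4 - 2 = 2, so there are 2 Jordan blocks; the rank sequence gives block sizes [2, 2].

Assembling the blocks gives the Jordan form J above.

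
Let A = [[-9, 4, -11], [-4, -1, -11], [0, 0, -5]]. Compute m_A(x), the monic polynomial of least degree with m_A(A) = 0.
m_A(x) = (x + 5)^2

The characteristic polynomial factors as (x + 5)^3. The minimal polynomial is ∏(x - λ)^{k_λ} where k_λ is the size of the largest Jordan block at λ.

For λ = -5: rank(A + 5I) = 1, and the largest Jordan block has size 2 (the smallest k with rank((A + 5I)^k) = rank((A + 5I)^(k+1))).

So m_A(x) = (x + 5)^2.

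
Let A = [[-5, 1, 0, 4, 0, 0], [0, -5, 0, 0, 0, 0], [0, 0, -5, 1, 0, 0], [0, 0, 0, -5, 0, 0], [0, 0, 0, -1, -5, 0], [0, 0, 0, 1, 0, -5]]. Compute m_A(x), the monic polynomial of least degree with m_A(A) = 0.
m_A(x) = (x + 5)^2

The characteristic polynomial factors as (x + 5)^6. The minimal polynomial is ∏(x - λ)^{k_λ} where k_λ is the size of the largest Jordan block at λ.

For λ = -5: rank(A + 5I) = 2, and the largest Jordan block has size 2 (the smallest k with rank((A + 5I)^k) = rank((A + 5I)^(k+1))).

So m_A(x) = (x + 5)^2.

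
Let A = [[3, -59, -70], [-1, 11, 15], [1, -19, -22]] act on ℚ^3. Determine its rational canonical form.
R = [[0, 0, -18], [1, 0, -21], [0, 1, -8]]

The invariant factors of A (the non-unit diagonal entries of the Smith normal form of xI - A over ℚ[x]) are (x + 2)(x + 3)^2, each dividing the next. The characteristic polynomial is their product, (x + 2)(x + 3)^2.

The rational canonical form is the block-diagonal matrix of companion matrices C(f_i):
R = [[0, 0, -18], [1, 0, -21], [0, 1, -8]].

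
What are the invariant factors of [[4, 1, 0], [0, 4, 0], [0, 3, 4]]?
The Jordan structure of A has elementary divisors (x - 4)^2, (x - 4). Arranging the block sizes at each eigenvalue in decreasing order and taking row products gives the invariant factors.

Invariant factors (smallest first, each dividing the next): x - 4, (x - 4)^2.

Check: the last factor (x - 4)^2 is the minimal polynomial, and the product (x - 4)^3 is the characteristic polynomial.

x - 4, (x - 4)^2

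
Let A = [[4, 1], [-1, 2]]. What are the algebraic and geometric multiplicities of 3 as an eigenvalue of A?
algebraic multiplicity 2, geometric multiplicity 1

The characteristic polynomial is (x - 3)^2, so the factor x - 3 appears with exponent 2: the algebraic multiplicity is 2.

rank(A - 3I) = 1, so the eigenspace has dimension 2 - 1 = 1: the geometric multiplicity is 1.

Since 1 < 2, A is not diagonalizable.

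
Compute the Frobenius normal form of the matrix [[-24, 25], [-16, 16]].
R = [[0, -16], [1, -8]]

The invariant factors of A (the non-unit diagonal entries of the Smith normal form of xI - A over ℚ[x]) are (x + 4)^2, each dividing the next. The characteristic polynomial is their product, (x + 4)^2.

The rational canonical form is the block-diagonal matrix of companion matrices C(f_i):
R = [[0, -16], [1, -8]].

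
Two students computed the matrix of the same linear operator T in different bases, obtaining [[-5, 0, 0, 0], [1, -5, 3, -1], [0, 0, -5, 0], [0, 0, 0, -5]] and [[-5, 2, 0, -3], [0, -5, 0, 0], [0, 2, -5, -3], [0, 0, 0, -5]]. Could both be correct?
Two matrices over a field are similar if and only if they have the same invariant factors.

Both A and B have characteristic polynomial (x + 5)^4 and minimal polynomial (x + 5)^2. Computing further, both have invariant factors x + 5, x + 5, (x + 5)^2. Hence A and B are similar.

Yes.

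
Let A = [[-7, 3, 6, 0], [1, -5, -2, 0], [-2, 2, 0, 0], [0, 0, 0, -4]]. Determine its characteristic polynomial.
χ_A(x) = (x + 4)^4

xI - A = [[x + 7, -3, -6, 0], [-1, x + 5, 2, 0], [2, -2, x, 0], [0, 0, 0, x + 4]].

Expanding det(xI - A) along the first row:
det(xI - A) = + (x + 7)·det([[x + 5, 2, 0], [-2, x, 0], [0, 0, x + 4]]) - (-3)·det([[-1, 2, 0], [2, x, 0], [0, 0, x + 4]]) + (-6)·det([[-1, x + 5, 0], [2, -2, 0], [0, 0, x + 4]]) - (0)·det([[-1, x + 5, 2], [2, -2, x], [0, 0, 0]]).

Evaluating gives χ_A(x) = x^4 + 16x^3 + 96x^2 + 256x + 256 = (x + 4)^4.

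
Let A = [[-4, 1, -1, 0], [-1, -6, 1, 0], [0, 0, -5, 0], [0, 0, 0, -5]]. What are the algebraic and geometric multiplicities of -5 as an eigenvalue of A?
The characteristic polynomial is (x + 5)^4, so the factor x + 5 appears with exponent 4: the algebraic multiplicity is 4.

rank(A + 5I) = 1, so the eigenspace has dimension 4 - 1 = 3: the geometric multiplicity is 3.

Since 3 < 4, A is not diagonalizable.

algebraic multiplicity 4, geometric multiplicity 3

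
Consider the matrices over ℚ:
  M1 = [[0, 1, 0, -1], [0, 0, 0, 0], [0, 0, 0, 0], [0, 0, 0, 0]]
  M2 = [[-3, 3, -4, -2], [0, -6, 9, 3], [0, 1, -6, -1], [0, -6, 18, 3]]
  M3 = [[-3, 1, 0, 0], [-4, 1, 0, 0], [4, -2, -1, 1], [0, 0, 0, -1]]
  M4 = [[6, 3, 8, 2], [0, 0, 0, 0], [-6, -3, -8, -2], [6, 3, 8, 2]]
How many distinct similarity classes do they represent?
Characteristic polynomials: χ_{M1} = x^4, χ_{M2} = (x + 3)^4, χ_{M3} = (x + 1)^4, χ_{M4} = x^4.

{M1, M4}: invariant factors x, x, x^2.

{M2}: invariant factors x + 3, (x + 3)^3.

{M3}: invariant factors (x + 1)^2, (x + 1)^2.

Matrices are similar if and only if their invariant-factor lists agree; the partition into similarity classes is {M1, M4}, {M2}, {M3}.

3 classes: {M1, M4}, {M2}, {M3}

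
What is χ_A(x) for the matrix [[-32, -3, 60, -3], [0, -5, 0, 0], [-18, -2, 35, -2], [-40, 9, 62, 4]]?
xI - A = [[x + 32, 3, -60, 3], [0, x + 5, 0, 0], [18, 2, x - 35, 2], [40, -9, -62, x - 4]].

Expanding det(xI - A) along the first row:
det(xI - A) = + (x + 32)·det([[x + 5, 0, 0], [2, x - 35, 2], [-9, -62, x - 4]]) - (3)·det([[0, 0, 0], [18, x - 35, 2], [40, -62, x - 4]]) + (-60)·det([[0, x + 5, 0], [18, 2, 2], [40, -9, x - 4]]) - (3)·det([[0, x + 5, 0], [18, 2, x - 35], [40, -9, -62]]).

Evaluating gives χ_A(x) = x^4 - 2x^3 - 59x^2 + 60x + 900 = (x - 6)^2(x + 5)^2.

χ_A(x) = (x - 6)^2(x + 5)^2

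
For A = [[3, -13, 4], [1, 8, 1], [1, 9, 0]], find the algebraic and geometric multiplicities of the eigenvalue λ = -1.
The characteristic polynomial is (x - 6)^2(x + 1), so the factor x + 1 appears with exponent 1: the algebraic multiplicity is 1.

rank(A + I) = 2, so the eigenspace has dimension 3 - 2 = 1: the geometric multiplicity is 1.

algebraic multiplicity 1, geometric multiplicity 1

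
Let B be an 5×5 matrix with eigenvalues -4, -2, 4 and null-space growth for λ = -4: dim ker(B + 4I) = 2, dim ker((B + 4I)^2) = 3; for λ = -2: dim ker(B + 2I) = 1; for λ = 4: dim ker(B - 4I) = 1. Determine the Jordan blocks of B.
Jordan blocks: (-4, 2), (-4, 1), (-2, 1), (4, 1)

λ = -4: successive nullity increments [2, 1] count blocks of size ≥ k; block sizes are [2, 1].
λ = -2: successive nullity increments [1] count blocks of size ≥ k; block sizes are [1].
λ = 4: successive nullity increments [1] count blocks of size ≥ k; block sizes are [1].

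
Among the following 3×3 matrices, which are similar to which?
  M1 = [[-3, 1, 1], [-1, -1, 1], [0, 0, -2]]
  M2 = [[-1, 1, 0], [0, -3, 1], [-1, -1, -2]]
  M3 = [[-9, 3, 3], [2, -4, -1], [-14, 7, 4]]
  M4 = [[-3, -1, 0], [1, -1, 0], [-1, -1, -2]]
Characteristic polynomials: χ_{M1} = (x + 2)^3, χ_{M2} = (x + 2)^3, χ_{M3} = (x + 3)^3, χ_{M4} = (x + 2)^3.

{M1, M4}: invariant factors x + 2, (x + 2)^2.

{M2}: invariant factors (x + 2)^3.

{M3}: invariant factors x + 3, (x + 3)^2.

Matrices are similar if and only if their invariant-factor lists agree; the partition into similarity classes is {M1, M4}, {M2}, {M3}.

3 classes: {M1, M4}, {M2}, {M3}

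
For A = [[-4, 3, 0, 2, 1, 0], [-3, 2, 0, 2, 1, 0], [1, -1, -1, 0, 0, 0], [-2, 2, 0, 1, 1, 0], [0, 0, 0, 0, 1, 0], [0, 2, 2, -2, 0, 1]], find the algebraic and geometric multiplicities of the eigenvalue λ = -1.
algebraic multiplicity 3, geometric multiplicity 2

The characteristic polynomial is (x - 1)^3(x + 1)^3, so the factor x + 1 appears with exponent 3: the algebraic multiplicity is 3.

rank(A + I) = 4, so the eigenspace has dimension 6 - 4 = 2: the geometric multiplicity is 2.

Since 2 < 3, A is not diagonalizable.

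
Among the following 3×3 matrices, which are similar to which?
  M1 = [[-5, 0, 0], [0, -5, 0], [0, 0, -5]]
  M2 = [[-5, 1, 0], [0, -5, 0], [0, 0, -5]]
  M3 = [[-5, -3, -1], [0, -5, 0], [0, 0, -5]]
Characteristic polynomials: χ_{M1} = (x + 5)^3, χ_{M2} = (x + 5)^3, χ_{M3} = (x + 5)^3.

{M1}: invariant factors x + 5, x + 5, x + 5.

{M2, M3}: invariant factors x + 5, (x + 5)^2.

Matrices are similar if and only if their invariant-factor lists agree; the partition into similarity classes is {M1}, {M2, M3}.

2 classes: {M1}, {M2, M3}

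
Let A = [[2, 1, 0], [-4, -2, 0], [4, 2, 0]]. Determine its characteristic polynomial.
χ_A(x) = x^3

xI - A = [[x - 2, -1, 0], [4, x + 2, 0], [-4, -2, x]].

Expanding det(xI - A) along the first row:
det(xI - A) = + (x - 2)·det([[x + 2, 0], [-2, x]]) - (-1)·det([[4, 0], [-4, x]]) + (0)·det([[4, x + 2], [-4, -2]]).

Evaluating gives χ_A(x) = x^3.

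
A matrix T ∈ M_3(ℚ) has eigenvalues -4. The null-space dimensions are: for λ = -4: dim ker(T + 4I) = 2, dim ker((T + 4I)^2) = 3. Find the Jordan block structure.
λ = -4: successive nullity increments [2, 1] count blocks of size ≥ k; block sizes are [2, 1].

Jordan blocks: (-4, 2), (-4, 1)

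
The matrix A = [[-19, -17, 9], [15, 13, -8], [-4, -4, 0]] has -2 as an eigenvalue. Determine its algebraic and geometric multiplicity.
The characteristic polynomial is (x + 2)^3, so the factor x + 2 appears with exponent 3: the algebraic multiplicity is 3.

rank(A + 2I) = 2, so the eigenspace has dimension 3 - 2 = 1: the geometric multiplicity is 1.

Since 1 < 3, A is not diagonalizable.

algebraic multiplicity 3, geometric multiplicity 1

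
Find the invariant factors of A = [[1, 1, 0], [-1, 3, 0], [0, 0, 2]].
The Jordan structure of A has elementary divisors (x - 2)^2, (x - 2). Arranging the block sizes at each eigenvalue in decreasing order and taking row products gives the invariant factors.

Invariant factors (smallest first, each dividing the next): x - 2, (x - 2)^2.

Check: the last factor (x - 2)^2 is the minimal polynomial, and the product (x - 2)^3 is the characteristic polynomial.

x - 2, (x - 2)^2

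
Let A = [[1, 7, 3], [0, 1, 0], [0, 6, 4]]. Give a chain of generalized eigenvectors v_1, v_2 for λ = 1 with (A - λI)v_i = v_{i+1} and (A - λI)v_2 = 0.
v_1 = [[0, 1, -2]]^T, v_2 = [[1, 0, 0]]^T

We seek v_1 ∈ ker((A - I)^2) \ ker(A - I), then set v_{i+1} = (A - I) v_i.

One such chain is v_1 = [[0, 1, -2]]^T, v_2 = [[1, 0, 0]]^T. Check: (A - I) v_2 = [[0, 0, 0]]^T = 0.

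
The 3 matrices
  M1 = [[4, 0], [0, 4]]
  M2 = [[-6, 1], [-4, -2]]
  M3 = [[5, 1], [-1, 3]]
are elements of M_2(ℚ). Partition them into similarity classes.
Characteristic polynomials: χ_{M1} = (x - 4)^2, χ_{M2} = (x + 4)^2, χ_{M3} = (x - 4)^2.

{M1}: invariant factors x - 4, x - 4.

{M2}: invariant factors (x + 4)^2.

{M3}: invariant factors (x - 4)^2.

Matrices are similar if and only if their invariant-factor lists agree; the partition into similarity classes is {M1}, {M2}, {M3}.

3 classes: {M1}, {M2}, {M3}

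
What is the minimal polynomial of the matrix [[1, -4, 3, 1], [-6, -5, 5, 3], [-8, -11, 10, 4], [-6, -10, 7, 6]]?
The characteristic polynomial factors as (x - 3)^4. The minimal polynomial is ∏(x - λ)^{k_λ} where k_λ is the size of the largest Jordan block at λ.

For λ = 3: rank(A - 3I) = 2, and the largest Jordan block has size 3 (the smallest k with rank((A - 3I)^k) = rank((A - 3I)^(k+1))).

So m_A(x) = (x - 3)^3.

m_A(x) = (x - 3)^3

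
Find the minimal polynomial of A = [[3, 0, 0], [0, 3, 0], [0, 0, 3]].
The characteristic polynomial factors as (x - 3)^3. The minimal polynomial is ∏(x - λ)^{k_λ} where k_λ is the size of the largest Jordan block at λ.

For λ = 3: rank(A - 3I) = 0, and the largest Jordan block has size 1 (the smallest k with rank((A - 3I)^k) = rank((A - 3I)^(k+1))).

So m_A(x) = x - 3.

m_A(x) = x - 3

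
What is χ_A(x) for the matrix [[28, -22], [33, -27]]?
xI - A = [[x - 28, 22], [-33, x + 27]].

Expanding det(xI - A) along the first row:
det(xI - A) = + (x - 28)·det([[x + 27]]) - (22)·det([[-33]]).

Evaluating gives χ_A(x) = x^2 - x - 30 = (x - 6)(x + 5).

χ_A(x) = (x - 6)(x + 5)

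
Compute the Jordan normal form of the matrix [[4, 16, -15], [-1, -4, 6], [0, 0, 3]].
J = [[0, 1, 0], [0, 0, 0], [0, 0, 3]]

The characteristic polynomial is det(xI - A) = x^2(x - 3), so the eigenvalues are 0 (algebraic multiplicity 2), 3 (algebraic multiplicity 1).

For λ = 0: rank(A) = 2, rank(A^2) = 1. The eigenspace has dimension 3 - 2 = 1, so there is 1 Jordan block; the rank sequence gives block sizes [2].

For λ = 3: algebraic multiplicity 1 gives one 1×1 block.

Assembling the blocks gives the Jordan form J above.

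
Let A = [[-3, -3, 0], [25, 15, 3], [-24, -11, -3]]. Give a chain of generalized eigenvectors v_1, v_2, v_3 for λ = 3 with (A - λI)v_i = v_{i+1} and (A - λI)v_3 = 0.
We seek v_1 ∈ ker((A - 3I)^3) \ ker((A - 3I)^2), then set v_{i+1} = (A - 3I) v_i.

One such chain is v_1 = [[1, -2, 0]]^T, v_2 = [[0, 1, -2]]^T, v_3 = [[-3, 6, 1]]^T. Check: (A - 3I) v_3 = [[0, 0, 0]]^T = 0.

v_1 = [[1, -2, 0]]^T, v_2 = [[0, 1, -2]]^T, v_3 = [[-3, 6, 1]]^T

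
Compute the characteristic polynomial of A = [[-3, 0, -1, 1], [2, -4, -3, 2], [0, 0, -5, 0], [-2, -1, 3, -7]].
χ_A(x) = (x + 4)(x + 5)^3

xI - A = [[x + 3, 0, 1, -1], [-2, x + 4, 3, -2], [0, 0, x + 5, 0], [2, 1, -3, x + 7]].

Expanding det(xI - A) along the first row:
det(xI - A) = + (x + 3)·det([[x + 4, 3, -2], [0, x + 5, 0], [1, -3, x + 7]]) - (0)·det([[-2, 3, -2], [0, x + 5, 0], [2, -3, x + 7]]) + (1)·det([[-2, x + 4, -2], [0, 0, 0], [2, 1, x + 7]]) - (-1)·det([[-2, x + 4, 3], [0, 0, x + 5], [2, 1, -3]]).

Evaluating gives χ_A(x) = x^4 + 19x^3 + 135x^2 + 425x + 500 = (x + 4)(x + 5)^3.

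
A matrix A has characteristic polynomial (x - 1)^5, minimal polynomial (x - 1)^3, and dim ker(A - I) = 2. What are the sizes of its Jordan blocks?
λ = 1: algebraic multiplicity 5 (exponent in χ_A), largest block size 3 (exponent in m_A), 2 blocks (geometric multiplicity). These force block sizes [3, 2].

Jordan blocks: (1, 3), (1, 2)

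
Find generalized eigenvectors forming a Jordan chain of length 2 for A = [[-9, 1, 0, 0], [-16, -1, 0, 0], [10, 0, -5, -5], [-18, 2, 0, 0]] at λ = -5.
We seek v_1 ∈ ker((A + 5I)^2) \ ker(A + 5I), then set v_{i+1} = (A + 5I) v_i.

One such chain is v_1 = [[0, 1, -1, 0]]^T, v_2 = [[1, 4, 0, 2]]^T. Check: (A + 5I) v_2 = [[0, 0, 0, 0]]^T = 0.

v_1 = [[0, 1, -1, 0]]^T, v_2 = [[1, 4, 0, 2]]^T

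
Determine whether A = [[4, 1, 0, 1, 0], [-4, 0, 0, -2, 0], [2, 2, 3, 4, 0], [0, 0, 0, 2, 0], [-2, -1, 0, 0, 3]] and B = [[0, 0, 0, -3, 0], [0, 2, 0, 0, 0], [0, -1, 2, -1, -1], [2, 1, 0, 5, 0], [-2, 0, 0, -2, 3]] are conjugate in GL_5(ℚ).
Yes.

Two matrices over a field are similar if and only if they have the same invariant factors.

Both A and B have characteristic polynomial (x - 3)^2(x - 2)^3 and minimal polynomial (x - 3)(x - 2)^2. Computing further, both have invariant factors (x - 3)(x - 2), (x - 3)(x - 2)^2. Hence A and B are similar.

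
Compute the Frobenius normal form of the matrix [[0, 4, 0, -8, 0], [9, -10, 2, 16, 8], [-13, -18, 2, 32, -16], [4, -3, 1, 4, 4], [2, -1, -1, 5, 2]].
The invariant factors of A (the non-unit diagonal entries of the Smith normal form of xI - A over ℚ[x]) are x^2 + 4x - 4, (x - 6)(x^2 + 4x - 4), each dividing the next. The characteristic polynomial is their product, (x - 6)(x^2 + 4x - 4)^2.

The rational canonical form is the block-diagonal matrix of companion matrices C(f_i):
R = [[0, 4, 0, 0, 0], [1, -4, 0, 0, 0], [0, 0, 0, 0, -24], [0, 0, 1, 0, 28], [0, 0, 0, 1, 2]].

Note the characteristic polynomial does not split into linear factors over ℚ, so A has no Jordan form over ℚ; the rational canonical form exists over any field.

R = [[0, 4, 0, 0, 0], [1, -4, 0, 0, 0], [0, 0, 0, 0, -24], [0, 0, 1, 0, 28], [0, 0, 0, 1, 2]]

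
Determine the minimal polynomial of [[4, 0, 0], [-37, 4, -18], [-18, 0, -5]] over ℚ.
m_A(x) = (x - 4)^2(x + 5)

The characteristic polynomial factors as (x - 4)^2(x + 5). The minimal polynomial is ∏(x - λ)^{k_λ} where k_λ is the size of the largest Jordan block at λ.

For λ = -5: rank(A + 5I) = 2, and the largest Jordan block has size 1 (the smallest k with rank((A + 5I)^k) = rank((A + 5I)^(k+1))).
For λ = 4: rank(A - 4I) = 2, and the largest Jordan block has size 2 (the smallest k with rank((A - 4I)^k) = rank((A - 4I)^(k+1))).

So m_A(x) = (x - 4)^2(x + 5).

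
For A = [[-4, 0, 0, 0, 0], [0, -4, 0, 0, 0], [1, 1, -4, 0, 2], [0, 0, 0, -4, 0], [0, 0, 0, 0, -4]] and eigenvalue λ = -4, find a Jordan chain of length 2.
v_1 = [[0, 1, 0, 0, 0]]^T, v_2 = [[0, 0, 1, 0, 0]]^T

We seek v_1 ∈ ker((A + 4I)^2) \ ker(A + 4I), then set v_{i+1} = (A + 4I) v_i.

One such chain is v_1 = [[0, 1, 0, 0, 0]]^T, v_2 = [[0, 0, 1, 0, 0]]^T. Check: (A + 4I) v_2 = [[0, 0, 0, 0, 0]]^T = 0.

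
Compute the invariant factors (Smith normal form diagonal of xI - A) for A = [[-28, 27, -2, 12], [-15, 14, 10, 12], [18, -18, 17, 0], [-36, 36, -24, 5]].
x - 5, (x - 5)(x + 1)^2

The Jordan structure of A has elementary divisors (x + 1)^2, (x - 5), (x - 5). Arranging the block sizes at each eigenvalue in decreasing order and taking row products gives the invariant factors.

Invariant factors (smallest first, each dividing the next): x - 5, (x - 5)(x + 1)^2.

Check: the last factor (x - 5)(x + 1)^2 is the minimal polynomial, and the product (x - 5)^2(x + 1)^2 is the characteristic polynomial.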